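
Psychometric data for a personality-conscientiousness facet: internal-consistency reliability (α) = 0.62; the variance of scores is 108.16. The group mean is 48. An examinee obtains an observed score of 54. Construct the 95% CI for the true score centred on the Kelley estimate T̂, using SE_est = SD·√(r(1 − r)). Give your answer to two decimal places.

SD = √108.16 = 10.4000
T̂ = 0.6200(54) + 0.3800(48) ≃ 51.7200
SE_est = SD × √(r(1 − r)) = 10.4000 × √0.2356 ≃ 10.4000 × 0.4854 ≃ 5.0480
95% CI: 51.7200 ± 9.8941 ≃ (41.8259, 61.6141)

[41.83, 61.61]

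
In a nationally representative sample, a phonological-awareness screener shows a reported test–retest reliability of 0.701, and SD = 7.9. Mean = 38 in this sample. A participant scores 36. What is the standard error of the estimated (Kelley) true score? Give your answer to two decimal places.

SE_est = SD * √(r(1 − r)) = 7.9000 * √0.2096 ≈ 7.9000 * 0.4578 ≈ 3.6168

3.62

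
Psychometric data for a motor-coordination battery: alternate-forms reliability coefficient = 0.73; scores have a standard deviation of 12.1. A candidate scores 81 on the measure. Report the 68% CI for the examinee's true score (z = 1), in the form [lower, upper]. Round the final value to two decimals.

[74.71, 87.29]

SEM = 12.1000 × √(1 − 0.7300) = 12.1000 × √0.2700 ≈ 12.1000 × 0.5196 ≈ 6.2873
Margin = 1 × 6.2873 ≈ 6.2873
CI = 81 ± 6.2873 → [74.7127, 87.2873]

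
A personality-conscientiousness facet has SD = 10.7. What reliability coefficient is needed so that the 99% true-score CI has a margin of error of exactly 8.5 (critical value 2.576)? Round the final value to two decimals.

0.90

SEM needed = half-width / z = 8.5/2.576 ≈ 3.2997
r = 1 − (SEM / SD)² = 1 − (3.2997 / 10.7)² ≈ 1 − 0.0951 ≈ 0.9049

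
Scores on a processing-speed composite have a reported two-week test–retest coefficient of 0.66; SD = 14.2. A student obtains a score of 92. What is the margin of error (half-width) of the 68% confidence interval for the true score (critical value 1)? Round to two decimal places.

SEM = 14.2000 * √(1 − 0.6600) = 14.2000 * √0.3400 ≃ 14.2000 * 0.5831 ≃ 8.2800
Half-width = 1*8.2800 ≃ 8.2800

8.28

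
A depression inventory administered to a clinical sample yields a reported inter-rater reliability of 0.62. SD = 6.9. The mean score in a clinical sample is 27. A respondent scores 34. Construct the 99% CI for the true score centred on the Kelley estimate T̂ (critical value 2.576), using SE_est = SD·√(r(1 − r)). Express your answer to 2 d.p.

Estimated true score = 0.6200*34 + (1 − 0.6200)*27 ≈ 31.3400
SE_est = 6.9000*√(0.6200*0.3800) ≈ 3.3492
99% CI: 31.3400 ± 8.6275 ≈ (22.7125, 39.9675)

[22.71, 39.97]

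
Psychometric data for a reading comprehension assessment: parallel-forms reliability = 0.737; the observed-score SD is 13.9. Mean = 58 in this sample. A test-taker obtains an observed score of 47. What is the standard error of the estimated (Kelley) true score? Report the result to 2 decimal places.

6.12

SE_est = SD · √(r(1 − r)) = 13.9000 · √0.1938 ≈ 13.9000 · 0.4403 ≈ 6.1196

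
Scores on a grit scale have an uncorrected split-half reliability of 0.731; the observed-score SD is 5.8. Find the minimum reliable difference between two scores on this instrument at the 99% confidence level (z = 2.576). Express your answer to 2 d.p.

Full-length reliability (Spearman-Brown) = 2(0.731)/(1+0.731) ≈ 0.8446
SEM = 5.8000 × √(1 − 0.8446) = 5.8000 × √0.1554 ≈ 5.8000 × 0.3942 ≈ 2.2864
SE_diff = SEM × √2 ≈ 2.2864 × 1.4142 ≈ 3.2335
Minimum reliable difference = 2.576 × SE_diff ≈ 2.576 × 3.2335 ≈ 8.3295

8.33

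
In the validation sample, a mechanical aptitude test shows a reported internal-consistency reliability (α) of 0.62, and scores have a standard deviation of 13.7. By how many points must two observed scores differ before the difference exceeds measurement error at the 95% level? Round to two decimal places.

The standard error of measurement is 13.700*√(1 − 0.620) ≈ 13.700*0.616 ≈ 8.445.
SE_diff = SEM * √2 ≈ 8.445 * 1.414 ≈ 11.943
Smallest detectable difference = 1.96*11.943 ≈ 23.409

23.41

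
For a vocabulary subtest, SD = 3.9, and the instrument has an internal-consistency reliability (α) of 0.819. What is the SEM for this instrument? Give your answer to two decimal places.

1.66

The standard error of measurement is 3.900×√(1 − 0.819) ≈ 3.900×0.425 ≈ 1.659.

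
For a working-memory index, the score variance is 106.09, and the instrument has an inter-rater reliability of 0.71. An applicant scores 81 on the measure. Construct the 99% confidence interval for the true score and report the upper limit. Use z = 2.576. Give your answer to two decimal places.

95.29

SD = √106.09 ≃ 10.30000
SEM = 10.30000 · √(1 − 0.71000) = 10.30000 · √0.29000 ≃ 10.30000 · 0.53852 ≃ 5.54672
2.576 · SEM ≃ 14.28835
Upper limit = 81 + 14.28835 ≃ 95.28835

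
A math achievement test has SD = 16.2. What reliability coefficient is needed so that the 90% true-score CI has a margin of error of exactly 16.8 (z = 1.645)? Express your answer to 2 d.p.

0.60

SEM needed = half-width / z = 16.8/1.645 ≈ 10.21277
r = 1 − (SEM / SD)² = 1 − (10.21277 / 16.2)² ≈ 1 − 0.39743 ≈ 0.60257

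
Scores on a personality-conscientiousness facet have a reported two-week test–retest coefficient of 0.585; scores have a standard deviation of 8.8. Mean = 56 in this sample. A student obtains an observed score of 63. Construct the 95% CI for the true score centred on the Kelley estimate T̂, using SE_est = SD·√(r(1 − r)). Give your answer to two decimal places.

[51.60, 68.59]

T̂ = 0.585(63) + 0.415(56) ≃ 60.095
SE_est = SD * √(r(1 − r)) = 8.800 * √0.243 ≃ 8.800 * 0.493 ≃ 4.336
95% CI: 60.095 ± 8.498 ≃ (51.597, 68.593)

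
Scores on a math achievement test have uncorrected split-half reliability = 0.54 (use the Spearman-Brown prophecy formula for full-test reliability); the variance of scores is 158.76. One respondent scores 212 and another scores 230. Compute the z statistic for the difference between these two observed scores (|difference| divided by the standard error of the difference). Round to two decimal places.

1.85

SD = √158.76 ≃ 12.60000
Spearman-Brown: r = 2(0.54) / (1 + 0.54) = 1.08000 / 1.54000 ≃ 0.70130
The standard error of measurement is 12.60000*√(1 − 0.70130) ≃ 12.60000*0.54654 ≃ 6.88635.
Standard error of the difference = 6.88635·√2 ≃ 9.73877
z = 18 / 9.73877 ≃ 1.84828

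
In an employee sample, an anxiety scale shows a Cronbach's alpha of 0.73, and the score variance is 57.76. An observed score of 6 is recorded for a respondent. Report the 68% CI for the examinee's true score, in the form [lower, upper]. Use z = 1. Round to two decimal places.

[2.05, 9.95]

σ = 57.76^(1/2) = 7.600
SEM = 7.600 * √(1 − 0.730) = 7.600 * √0.270 ≃ 7.600 * 0.520 ≃ 3.949
Half-width = 1*3.949 ≃ 3.949
68% CI: 6 ± 3.949 = [2.051, 9.949]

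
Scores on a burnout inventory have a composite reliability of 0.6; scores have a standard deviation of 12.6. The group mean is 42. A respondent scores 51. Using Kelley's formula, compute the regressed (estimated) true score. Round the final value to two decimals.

T̂ = 0.6000(51) + 0.4000(42) ≈ 47.4000

47.40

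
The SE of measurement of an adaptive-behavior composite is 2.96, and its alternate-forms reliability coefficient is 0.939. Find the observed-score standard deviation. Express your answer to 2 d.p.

11.98

SD = 2.96 / √(1 − 0.939) ≈ 11.9847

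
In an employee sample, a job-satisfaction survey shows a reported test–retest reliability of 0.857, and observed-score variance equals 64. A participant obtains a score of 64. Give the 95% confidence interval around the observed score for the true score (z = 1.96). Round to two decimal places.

σ = 64^(1/2) = 8.000
SEM = 8.000 × √(1 − 0.857) = 8.000 × √0.143 ≃ 8.000 × 0.378 ≃ 3.025
Half-width = 1.96×3.025 ≃ 5.929
95% CI: 64 ± 5.929 = [58.071, 69.929]

[58.07, 69.93]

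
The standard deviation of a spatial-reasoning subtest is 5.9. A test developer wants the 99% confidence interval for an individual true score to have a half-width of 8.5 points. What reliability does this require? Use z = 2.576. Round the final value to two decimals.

SEM needed = half-width / z = 8.5/2.576 ≈ 3.2997
Required reliability = 1 − (SEM/SD)² = 1 − 0.3128 ≈ 0.6872

0.69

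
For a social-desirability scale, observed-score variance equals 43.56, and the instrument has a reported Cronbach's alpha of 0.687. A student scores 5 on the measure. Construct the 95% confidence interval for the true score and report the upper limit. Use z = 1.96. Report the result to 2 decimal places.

SD = √43.56 = 6.600
SEM = 6.600 × √(1 − 0.687) = 6.600 × √0.313 ≈ 6.600 × 0.559 ≈ 3.692
Half-width = 1.96×3.692 ≈ 7.237
Upper bound: 5 + 7.237 = 12.237

12.24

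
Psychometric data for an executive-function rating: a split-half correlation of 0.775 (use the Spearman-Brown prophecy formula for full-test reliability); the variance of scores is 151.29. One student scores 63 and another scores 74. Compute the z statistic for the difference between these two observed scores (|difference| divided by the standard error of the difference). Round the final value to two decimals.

σ = 151.29^(1/2) = 12.300
Full-length reliability (Spearman-Brown) = 2(0.775)/(1+0.775) ≈ 0.873
SEM = 12.300 × √(1 − 0.873) = 12.300 × √0.127 ≈ 12.300 × 0.356 ≈ 4.379
Standard error of the difference = 4.379·√2 ≈ 6.193
z = |63 − 74| / 6.193 = 11 / 6.193 ≈ 1.776

1.78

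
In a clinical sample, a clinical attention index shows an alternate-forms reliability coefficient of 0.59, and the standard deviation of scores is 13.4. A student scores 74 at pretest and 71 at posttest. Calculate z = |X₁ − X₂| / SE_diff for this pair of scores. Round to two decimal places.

0.25

SEM = 13.400 × √(1 − 0.590) = 13.400 × √0.410 ≈ 13.400 × 0.640 ≈ 8.580
SE_diff = SEM × √2 ≈ 8.580 × 1.414 ≈ 12.134
z = 3 / 12.134 ≈ 0.247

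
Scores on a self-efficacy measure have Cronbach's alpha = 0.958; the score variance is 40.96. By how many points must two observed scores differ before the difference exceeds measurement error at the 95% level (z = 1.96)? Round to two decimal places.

3.64

SD = √40.96 = 6.4000
SEM = 6.4000·√(1 − 0.9580) ≈ 1.3116
SE_diff = √2 · SEM ≈ 1.8549
Smallest detectable difference = 1.96·1.8549 ≈ 3.6356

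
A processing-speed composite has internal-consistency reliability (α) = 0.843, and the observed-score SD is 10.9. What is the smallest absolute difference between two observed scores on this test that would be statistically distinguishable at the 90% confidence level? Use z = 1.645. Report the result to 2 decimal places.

The standard error of measurement is 10.900×√(1 − 0.843) ≃ 10.900×0.396 ≃ 4.319.
Standard error of the difference = 4.319·√2 ≃ 6.108
Smallest detectable difference = 1.645×6.108 ≃ 10.047

10.05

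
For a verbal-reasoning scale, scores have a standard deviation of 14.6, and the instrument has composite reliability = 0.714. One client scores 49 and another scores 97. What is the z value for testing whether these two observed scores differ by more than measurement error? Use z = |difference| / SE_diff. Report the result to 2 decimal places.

4.35

SEM = 14.6000·√(1 − 0.7140) ≈ 7.8079
Standard error of the difference = 7.8079·√2 ≈ 11.0421
z = 48 / 11.0421 ≈ 4.3470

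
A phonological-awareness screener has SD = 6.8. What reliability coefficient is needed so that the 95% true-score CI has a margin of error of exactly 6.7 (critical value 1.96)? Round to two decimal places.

0.75

SEM needed = half-width / z = 6.7/1.96 ≈ 3.418
Required reliability = 1 − (SEM/SD)² = 1 − 0.253 ≈ 0.747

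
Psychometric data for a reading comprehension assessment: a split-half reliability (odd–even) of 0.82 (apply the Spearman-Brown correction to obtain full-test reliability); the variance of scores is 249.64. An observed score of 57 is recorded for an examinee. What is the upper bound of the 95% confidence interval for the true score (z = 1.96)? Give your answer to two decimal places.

66.74

σ = 249.64^(1/2) = 15.80000
r_full = 2·0.82 / (1 + 0.82) ≃ 0.90110
SEM = 15.80000 · √(1 − 0.90110) = 15.80000 · √0.09890 ≃ 15.80000 · 0.31449 ≃ 4.96887
1.96 · SEM ≃ 9.73899
Upper limit = 57 + 9.73899 ≃ 66.73899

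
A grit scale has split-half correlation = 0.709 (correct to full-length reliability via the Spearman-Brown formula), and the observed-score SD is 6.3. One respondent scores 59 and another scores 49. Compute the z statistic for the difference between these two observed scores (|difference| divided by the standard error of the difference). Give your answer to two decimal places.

2.72

Full-length reliability (Spearman-Brown) = 2(0.709)/(1+0.709) ≈ 0.8297
SEM = 6.3000*√(1 − 0.8297) ≈ 2.5997
SE_diff = √2 * SEM ≈ 3.6765
z = |59 − 49| / 3.6765 = 10 / 3.6765 ≈ 2.7200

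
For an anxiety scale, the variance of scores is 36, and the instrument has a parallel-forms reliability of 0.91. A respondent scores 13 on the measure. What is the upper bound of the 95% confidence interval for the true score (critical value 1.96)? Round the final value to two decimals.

16.53

SD = √36 = 6.00000
The standard error of measurement is 6.00000×√(1 − 0.91000) ≃ 6.00000×0.30000 ≃ 1.80000.
Half-width = 1.96×1.80000 ≃ 3.52800
Upper limit = 13 + 3.52800 ≃ 16.52800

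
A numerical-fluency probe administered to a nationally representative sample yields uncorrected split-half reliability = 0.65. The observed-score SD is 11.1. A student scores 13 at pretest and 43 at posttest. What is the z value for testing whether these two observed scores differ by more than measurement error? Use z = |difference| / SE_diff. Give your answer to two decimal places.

4.15

r_full = 2·0.65 / (1 + 0.65) ≈ 0.788
SEM = 11.100 · √(1 − 0.788) = 11.100 · √0.212 ≈ 11.100 · 0.461 ≈ 5.112
SE_diff = SEM · √2 ≈ 5.112 · 1.414 ≈ 7.230
z = |13 − 43| / 7.230 = 30 / 7.230 ≈ 4.149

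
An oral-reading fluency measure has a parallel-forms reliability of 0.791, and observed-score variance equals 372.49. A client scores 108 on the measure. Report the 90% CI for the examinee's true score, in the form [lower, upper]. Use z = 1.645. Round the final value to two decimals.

SD = √372.49 = 19.30000
SEM = 19.30000 × √(1 − 0.79100) = 19.30000 × √0.20900 ≃ 19.30000 × 0.45717 ≃ 8.82329
Half-width = 1.645×8.82329 ≃ 14.51431
CI = 108 ± 14.51431 → [93.48569, 122.51431]

[93.49, 122.51]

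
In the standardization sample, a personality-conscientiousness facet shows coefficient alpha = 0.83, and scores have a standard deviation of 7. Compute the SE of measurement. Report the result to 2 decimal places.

2.89

The standard error of measurement is 7.000·√(1 − 0.830) ≃ 7.000·0.412 ≃ 2.886.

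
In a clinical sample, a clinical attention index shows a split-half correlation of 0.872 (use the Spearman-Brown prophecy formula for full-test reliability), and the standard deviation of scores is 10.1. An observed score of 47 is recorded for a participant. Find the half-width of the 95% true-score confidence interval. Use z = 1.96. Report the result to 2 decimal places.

5.18

Spearman-Brown: r = 2(0.872) / (1 + 0.872) = 1.7440 / 1.8720 ≃ 0.9316
SEM = 10.1000 × √(1 − 0.9316) = 10.1000 × √0.0684 ≃ 10.1000 × 0.2615 ≃ 2.6410
Margin = 1.96 × 2.6410 ≃ 5.1764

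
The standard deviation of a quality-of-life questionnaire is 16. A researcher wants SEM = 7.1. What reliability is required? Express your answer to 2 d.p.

Required reliability = 1 − (SEM/SD)² = 1 − 0.1969 ≈ 0.8031

0.80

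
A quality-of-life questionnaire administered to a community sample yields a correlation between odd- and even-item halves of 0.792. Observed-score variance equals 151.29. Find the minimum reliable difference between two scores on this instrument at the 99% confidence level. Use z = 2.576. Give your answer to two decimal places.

15.27

SD = √151.29 = 12.300
r_full = 2·0.792 / (1 + 0.792) ≈ 0.884
The standard error of measurement is 12.300*√(1 − 0.884) ≈ 12.300*0.341 ≈ 4.191.
SE_diff = SEM * √2 ≈ 4.191 * 1.414 ≈ 5.926
Minimum reliable difference = 2.576 * SE_diff ≈ 2.576 * 5.926 ≈ 15.266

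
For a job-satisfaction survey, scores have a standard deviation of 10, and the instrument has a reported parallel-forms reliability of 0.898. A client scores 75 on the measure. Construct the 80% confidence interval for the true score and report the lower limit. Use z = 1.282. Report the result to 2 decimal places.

The standard error of measurement is 10.00000·√(1 − 0.89800) ≈ 10.00000·0.31937 ≈ 3.19374.
1.282 · SEM ≈ 4.09438
Lower limit = 75 − 4.09438 ≈ 70.90562

70.91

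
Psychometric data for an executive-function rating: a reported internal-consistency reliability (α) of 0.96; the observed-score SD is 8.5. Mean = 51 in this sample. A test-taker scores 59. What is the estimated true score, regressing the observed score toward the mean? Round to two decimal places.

58.68

T̂ = 0.9600(59) + 0.0400(51) ≈ 58.6800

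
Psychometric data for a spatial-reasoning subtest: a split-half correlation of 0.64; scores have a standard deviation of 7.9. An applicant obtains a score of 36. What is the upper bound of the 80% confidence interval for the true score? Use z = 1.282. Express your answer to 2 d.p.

40.75

r_full = 2·0.64 / (1 + 0.64) ≃ 0.780
The standard error of measurement is 7.900×√(1 − 0.780) ≃ 7.900×0.469 ≃ 3.701.
Half-width = 1.282×3.701 ≃ 4.745
Upper bound: 36 + 4.745 = 40.745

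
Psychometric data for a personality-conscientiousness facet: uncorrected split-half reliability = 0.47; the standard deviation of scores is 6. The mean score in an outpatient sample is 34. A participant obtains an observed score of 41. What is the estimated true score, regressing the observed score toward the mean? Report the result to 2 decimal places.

Full-length reliability (Spearman-Brown) = 2(0.47)/(1+0.47) ≈ 0.63946
T̂ = r·X + (1 − r)·M = 0.63946·41 + 0.36054·34 ≈ 26.21769 + 12.25850 ≈ 38.47619

38.48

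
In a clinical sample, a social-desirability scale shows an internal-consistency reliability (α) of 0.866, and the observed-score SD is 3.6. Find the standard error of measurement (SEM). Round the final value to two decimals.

1.32

SEM = 3.60000 · √(1 − 0.86600) = 3.60000 · √0.13400 ≈ 3.60000 · 0.36606 ≈ 1.31782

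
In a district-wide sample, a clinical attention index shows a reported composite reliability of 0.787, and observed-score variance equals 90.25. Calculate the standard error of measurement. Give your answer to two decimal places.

σ = 90.25^(1/2) = 9.500
SEM = 9.500 * √(1 − 0.787) = 9.500 * √0.213 ≈ 9.500 * 0.462 ≈ 4.384

4.38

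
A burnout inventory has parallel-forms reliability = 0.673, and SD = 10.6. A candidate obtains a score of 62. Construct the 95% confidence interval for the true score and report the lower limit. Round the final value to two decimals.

50.12

SEM = 10.600*√(1 − 0.673) ≈ 6.061
Margin = 1.96 * 6.061 ≈ 11.881
Lower bound: 62 − 11.881 = 50.119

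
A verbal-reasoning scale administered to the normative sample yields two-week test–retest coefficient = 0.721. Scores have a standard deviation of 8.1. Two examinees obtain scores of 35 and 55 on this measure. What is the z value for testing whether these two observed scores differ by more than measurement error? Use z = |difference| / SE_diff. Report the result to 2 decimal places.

3.31

SEM = 8.10000 × √(1 − 0.72100) = 8.10000 × √0.27900 ≃ 8.10000 × 0.52820 ≃ 4.27846
Standard error of the difference = 4.27846·√2 ≃ 6.05065
z = 20 / 6.05065 ≃ 3.30543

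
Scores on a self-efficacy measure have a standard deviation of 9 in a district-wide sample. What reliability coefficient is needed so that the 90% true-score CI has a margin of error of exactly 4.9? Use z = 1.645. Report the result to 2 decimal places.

0.89

SEM needed = half-width / z = 4.9/1.645 ≈ 2.9787
r = 1 − (SEM / SD)² = 1 − (2.9787 / 9)² ≈ 1 − 0.1095 ≈ 0.8905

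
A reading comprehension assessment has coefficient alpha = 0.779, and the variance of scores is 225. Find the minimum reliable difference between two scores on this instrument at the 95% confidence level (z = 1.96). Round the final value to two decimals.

SD = √225 = 15.000
SEM = 15.000 * √(1 − 0.779) = 15.000 * √0.221 ≃ 15.000 * 0.470 ≃ 7.052
SE_diff = SEM * √2 ≃ 7.052 * 1.414 ≃ 9.972
Minimum reliable difference = 1.96 * SE_diff ≃ 1.96 * 9.972 ≃ 19.546

19.55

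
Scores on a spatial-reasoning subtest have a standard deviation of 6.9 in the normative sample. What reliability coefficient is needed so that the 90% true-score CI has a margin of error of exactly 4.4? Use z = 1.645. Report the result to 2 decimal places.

Required SEM = 4.4 / 1.645 ≈ 2.67477
r = 1 − (2.67477/6.9)² ≈ 1 − 0.15027 ≈ 0.84973

0.85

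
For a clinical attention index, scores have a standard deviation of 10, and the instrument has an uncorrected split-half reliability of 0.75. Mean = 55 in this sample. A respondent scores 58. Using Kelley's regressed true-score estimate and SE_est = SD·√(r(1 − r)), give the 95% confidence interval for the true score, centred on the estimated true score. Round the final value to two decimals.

[50.71, 64.43]

r_full = 2·0.75 / (1 + 0.75) ≃ 0.857
Estimated true score = 0.857·58 + (1 − 0.857)·55 ≃ 57.571
SE_est = 10.000·√[r(1 − r)] ≃ 3.499
95% CI: 57.571 ± 6.859 ≃ (50.713, 64.430)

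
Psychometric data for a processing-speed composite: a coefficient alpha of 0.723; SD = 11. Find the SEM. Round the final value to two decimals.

SEM = 11.000 × √(1 − 0.723) = 11.000 × √0.277 ≈ 11.000 × 0.526 ≈ 5.789

5.79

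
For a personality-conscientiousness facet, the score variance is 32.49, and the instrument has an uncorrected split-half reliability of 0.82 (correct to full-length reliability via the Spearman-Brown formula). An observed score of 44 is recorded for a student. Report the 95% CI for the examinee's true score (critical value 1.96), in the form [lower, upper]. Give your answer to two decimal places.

SD = √32.49 ≈ 5.700
Spearman-Brown: r = 2(0.82) / (1 + 0.82) = 1.640 / 1.820 ≈ 0.901
SEM = 5.700 × √(1 − 0.901) = 5.700 × √0.099 ≈ 5.700 × 0.314 ≈ 1.793
Half-width = 1.96×1.793 ≈ 3.513
Interval: (40.487, 47.513)

[40.49, 47.51]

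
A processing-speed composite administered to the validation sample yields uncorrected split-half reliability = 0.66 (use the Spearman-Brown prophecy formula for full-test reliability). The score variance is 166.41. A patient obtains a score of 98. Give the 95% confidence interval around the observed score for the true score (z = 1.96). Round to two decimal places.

σ = 166.41^(1/2) = 12.900
r_full = 2·0.66 / (1 + 0.66) ≈ 0.795
SEM = 12.900×√(1 − 0.795) ≈ 5.838
Margin = 1.96 × 5.838 ≈ 11.443
Interval: (86.557, 109.443)

[86.56, 109.44]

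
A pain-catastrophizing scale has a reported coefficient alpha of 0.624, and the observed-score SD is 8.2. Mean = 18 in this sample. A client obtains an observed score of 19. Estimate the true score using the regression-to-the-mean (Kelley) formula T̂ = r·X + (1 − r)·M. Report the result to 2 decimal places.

18.62

T̂ = 0.62400(19) + 0.37600(18) ≈ 18.62400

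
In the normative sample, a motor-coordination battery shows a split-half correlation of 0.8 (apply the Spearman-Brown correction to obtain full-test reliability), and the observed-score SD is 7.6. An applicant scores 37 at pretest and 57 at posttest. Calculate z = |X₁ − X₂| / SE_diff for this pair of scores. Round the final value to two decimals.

5.58

Full-length reliability (Spearman-Brown) = 2(0.8)/(1+0.8) ≈ 0.8889
SEM = 7.6000 × √(1 − 0.8889) = 7.6000 × √0.1111 ≈ 7.6000 × 0.3333 ≈ 2.5333
SE_diff = SEM × √2 ≈ 2.5333 × 1.4142 ≈ 3.5827
z = 20 / 3.5827 ≈ 5.5824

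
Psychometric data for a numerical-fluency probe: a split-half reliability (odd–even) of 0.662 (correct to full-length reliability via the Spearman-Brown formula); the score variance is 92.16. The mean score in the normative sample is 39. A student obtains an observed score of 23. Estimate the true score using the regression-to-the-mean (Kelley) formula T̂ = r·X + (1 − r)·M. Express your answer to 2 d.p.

r_full = 2·0.662 / (1 + 0.662) ≈ 0.79663
T̂ = r·X + (1 − r)·M = 0.79663×23 + 0.20337×39 ≈ 18.32250 + 7.93141 ≈ 26.25391

26.25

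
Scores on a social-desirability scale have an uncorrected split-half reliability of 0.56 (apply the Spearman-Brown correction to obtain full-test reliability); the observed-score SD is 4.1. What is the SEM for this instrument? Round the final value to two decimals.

2.18

r_full = 2·0.56 / (1 + 0.56) ≈ 0.7179
SEM = 4.1000 × √(1 − 0.7179) = 4.1000 × √0.2821 ≈ 4.1000 × 0.5311 ≈ 2.1774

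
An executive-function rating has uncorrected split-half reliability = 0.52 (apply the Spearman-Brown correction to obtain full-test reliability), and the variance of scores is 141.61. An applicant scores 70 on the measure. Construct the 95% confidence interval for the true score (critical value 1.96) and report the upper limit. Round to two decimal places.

SD = √141.61 ≈ 11.900
r_full = 2·0.52 / (1 + 0.52) ≈ 0.684
The standard error of measurement is 11.900*√(1 − 0.684) ≈ 11.900*0.562 ≈ 6.687.
1.96 * SEM ≈ 13.107
Upper limit = 70 + 13.107 ≈ 83.107

83.11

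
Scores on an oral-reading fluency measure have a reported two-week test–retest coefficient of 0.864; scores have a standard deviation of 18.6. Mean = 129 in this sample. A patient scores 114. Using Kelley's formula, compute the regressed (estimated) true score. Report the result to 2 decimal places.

T̂ = 0.864(114) + 0.136(129) ≈ 116.040

116.04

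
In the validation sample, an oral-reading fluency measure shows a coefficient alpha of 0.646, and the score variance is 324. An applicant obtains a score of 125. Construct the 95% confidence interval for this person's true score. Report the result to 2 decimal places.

SD = √324 ≈ 18.0000
SEM = 18.0000 × √(1 − 0.6460) = 18.0000 × √0.3540 ≈ 18.0000 × 0.5950 ≈ 10.7096
Margin = 1.96 × 10.7096 ≈ 20.9909
CI = 125 ± 20.9909 → [104.0091, 145.9909]

[104.01, 145.99]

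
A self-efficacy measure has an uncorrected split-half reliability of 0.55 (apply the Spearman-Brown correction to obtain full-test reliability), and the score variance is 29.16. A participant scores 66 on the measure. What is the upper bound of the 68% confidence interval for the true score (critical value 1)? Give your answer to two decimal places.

68.91

SD = √29.16 = 5.40000
Full-length reliability (Spearman-Brown) = 2(0.55)/(1+0.55) ≃ 0.70968
SEM = 5.40000 × √(1 − 0.70968) = 5.40000 × √0.29032 ≃ 5.40000 × 0.53882 ≃ 2.90961
Margin = 1 × 2.90961 ≃ 2.90961
Upper bound: 66 + 2.90961 = 68.90961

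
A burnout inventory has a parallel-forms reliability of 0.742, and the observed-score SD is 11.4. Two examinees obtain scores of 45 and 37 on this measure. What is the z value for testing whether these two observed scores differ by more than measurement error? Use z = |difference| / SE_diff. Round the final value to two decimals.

0.98

SEM = 11.40000 × √(1 − 0.74200) = 11.40000 × √0.25800 ≈ 11.40000 × 0.50794 ≈ 5.79048
SE_diff = SEM × √2 ≈ 5.79048 × 1.41421 ≈ 8.18898
z = 8 / 8.18898 ≈ 0.97692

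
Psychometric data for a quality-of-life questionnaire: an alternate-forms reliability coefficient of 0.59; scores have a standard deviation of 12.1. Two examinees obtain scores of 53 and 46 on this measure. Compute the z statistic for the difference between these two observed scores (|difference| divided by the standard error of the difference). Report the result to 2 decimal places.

SEM = 12.100 · √(1 − 0.590) = 12.100 · √0.410 ≈ 12.100 · 0.640 ≈ 7.748
Standard error of the difference = 7.748·√2 ≈ 10.957
z = 7 / 10.957 ≈ 0.639

0.64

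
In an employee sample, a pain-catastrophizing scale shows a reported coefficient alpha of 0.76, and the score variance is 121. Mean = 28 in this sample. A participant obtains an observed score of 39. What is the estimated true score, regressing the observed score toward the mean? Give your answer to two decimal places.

36.36

T̂ = 0.7600(39) + 0.2400(28) ≈ 36.3600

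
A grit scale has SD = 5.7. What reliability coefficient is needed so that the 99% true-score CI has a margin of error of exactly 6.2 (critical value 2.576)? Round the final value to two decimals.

SEM needed = half-width / z = 6.2/2.576 ≈ 2.4068
Required reliability = 1 − (SEM/SD)² = 1 − 0.1783 ≈ 0.8217

0.82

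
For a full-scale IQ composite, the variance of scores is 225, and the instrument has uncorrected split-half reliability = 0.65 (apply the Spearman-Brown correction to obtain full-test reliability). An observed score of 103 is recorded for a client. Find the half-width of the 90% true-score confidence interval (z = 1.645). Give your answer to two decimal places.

SD = √225 ≈ 15.000
Full-length reliability (Spearman-Brown) = 2(0.65)/(1+0.65) ≈ 0.788
SEM = 15.000·√(1 − 0.788) ≈ 6.908
1.645 · SEM ≈ 11.364

11.36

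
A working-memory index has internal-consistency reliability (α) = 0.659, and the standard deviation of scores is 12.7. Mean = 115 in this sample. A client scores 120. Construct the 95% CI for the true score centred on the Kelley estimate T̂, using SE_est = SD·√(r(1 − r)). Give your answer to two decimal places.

Estimated true score = 0.6590*120 + (1 − 0.6590)*115 ≈ 118.2950
SE_est = 12.7000*√(0.6590*0.3410) ≈ 6.0204
95% CI: 118.2950 ± 11.7999 ≈ (106.4951, 130.0949)

[106.50, 130.09]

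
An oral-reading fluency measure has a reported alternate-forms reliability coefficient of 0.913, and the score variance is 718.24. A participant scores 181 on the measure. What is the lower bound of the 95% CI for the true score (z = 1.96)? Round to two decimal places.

σ = 718.24^(1/2) = 26.8000
SEM = 26.8000 × √(1 − 0.9130) = 26.8000 × √0.0870 ≃ 26.8000 × 0.2950 ≃ 7.9049
1.96 × SEM ≃ 15.4935
Lower bound: 181 − 15.4935 = 165.5065

165.51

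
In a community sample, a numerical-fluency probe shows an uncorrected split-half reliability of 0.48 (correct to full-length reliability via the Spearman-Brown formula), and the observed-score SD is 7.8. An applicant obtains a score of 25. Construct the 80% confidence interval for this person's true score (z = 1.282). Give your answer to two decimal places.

r_full = 2·0.48 / (1 + 0.48) ≃ 0.64865
The standard error of measurement is 7.80000*√(1 − 0.64865) ≃ 7.80000*0.59275 ≃ 4.62344.
Half-width = 1.282*4.62344 ≃ 5.92725
Interval: (19.07275, 30.92725)

[19.07, 30.93]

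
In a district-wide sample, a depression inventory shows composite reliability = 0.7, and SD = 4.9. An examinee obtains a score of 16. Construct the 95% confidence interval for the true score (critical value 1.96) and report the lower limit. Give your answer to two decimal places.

SEM = 4.9000*√(1 − 0.7000) ≈ 2.6838
Margin = 1.96 * 2.6838 ≈ 5.2603
Lower limit = 16 − 5.2603 ≈ 10.7397

10.74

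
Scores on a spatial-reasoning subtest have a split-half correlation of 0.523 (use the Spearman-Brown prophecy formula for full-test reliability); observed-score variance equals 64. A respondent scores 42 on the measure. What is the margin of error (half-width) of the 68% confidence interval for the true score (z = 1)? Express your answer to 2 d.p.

4.48

SD = √64 = 8.000
Full-length reliability (Spearman-Brown) = 2(0.523)/(1+0.523) ≈ 0.687
SEM = 8.000 * √(1 − 0.687) = 8.000 * √0.313 ≈ 8.000 * 0.560 ≈ 4.477
Margin = 1 * 4.477 ≈ 4.477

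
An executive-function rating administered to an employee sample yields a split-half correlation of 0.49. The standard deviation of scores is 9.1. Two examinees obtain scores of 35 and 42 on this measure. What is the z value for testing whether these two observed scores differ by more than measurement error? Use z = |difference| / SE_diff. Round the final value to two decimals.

Full-length reliability (Spearman-Brown) = 2(0.49)/(1+0.49) ≃ 0.658
SEM = 9.100 * √(1 − 0.658) = 9.100 * √0.342 ≃ 9.100 * 0.585 ≃ 5.324
SE_diff = √2 * SEM ≃ 7.529
z = 7 / 7.529 ≃ 0.930

0.93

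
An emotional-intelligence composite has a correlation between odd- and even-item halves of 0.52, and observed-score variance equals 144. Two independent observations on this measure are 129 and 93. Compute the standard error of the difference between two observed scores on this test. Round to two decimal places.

9.54

SD = √144 ≈ 12.000
Spearman-Brown: r = 2(0.52) / (1 + 0.52) = 1.040 / 1.520 ≈ 0.684
SEM = 12.000×√(1 − 0.684) ≈ 6.743
SE_diff = √2 × SEM ≈ 9.537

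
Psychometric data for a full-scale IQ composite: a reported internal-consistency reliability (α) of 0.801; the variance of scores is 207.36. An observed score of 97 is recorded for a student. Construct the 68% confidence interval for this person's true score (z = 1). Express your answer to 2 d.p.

[90.58, 103.42]

SD = √207.36 ≈ 14.4000
SEM = 14.4000×√(1 − 0.8010) ≈ 6.4238
1 × SEM ≈ 6.4238
Interval: (90.5762, 103.4238)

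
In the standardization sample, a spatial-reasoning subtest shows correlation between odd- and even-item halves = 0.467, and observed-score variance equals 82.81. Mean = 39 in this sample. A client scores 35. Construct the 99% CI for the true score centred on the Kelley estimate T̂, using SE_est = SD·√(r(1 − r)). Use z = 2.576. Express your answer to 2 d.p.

SD = √82.81 = 9.100
r_full = 2·0.467 / (1 + 0.467) ≈ 0.637
T̂ = r·X + (1 − r)·M = 0.637*35 + 0.363*39 ≈ 22.284 + 14.170 ≈ 36.453
SE_est = 9.100·√[r(1 − r)] ≈ 4.377
99% CI: 36.453 ± 11.274 ≈ (25.179, 47.728)

[25.18, 47.73]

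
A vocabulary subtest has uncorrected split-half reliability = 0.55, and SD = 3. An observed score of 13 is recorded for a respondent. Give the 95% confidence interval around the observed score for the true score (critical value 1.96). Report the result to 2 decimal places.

[9.83, 16.17]

r_full = 2·0.55 / (1 + 0.55) ≈ 0.70968
SEM = 3.00000 * √(1 − 0.70968) = 3.00000 * √0.29032 ≈ 3.00000 * 0.53882 ≈ 1.61645
1.96 * SEM ≈ 3.16824
95% CI: 13 ± 3.16824 = [9.83176, 16.16824]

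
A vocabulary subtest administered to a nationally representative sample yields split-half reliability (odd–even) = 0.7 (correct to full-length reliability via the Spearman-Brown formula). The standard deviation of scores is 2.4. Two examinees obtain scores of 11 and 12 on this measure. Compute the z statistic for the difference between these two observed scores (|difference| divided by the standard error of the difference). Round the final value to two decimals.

0.70

r_full = 2·0.7 / (1 + 0.7) ≈ 0.8235
SEM = 2.4000 × √(1 − 0.8235) = 2.4000 × √0.1765 ≈ 2.4000 × 0.4201 ≈ 1.0082
Standard error of the difference = 1.0082·√2 ≈ 1.4258
z = |11 − 12| / 1.4258 = 1 / 1.4258 ≈ 0.7014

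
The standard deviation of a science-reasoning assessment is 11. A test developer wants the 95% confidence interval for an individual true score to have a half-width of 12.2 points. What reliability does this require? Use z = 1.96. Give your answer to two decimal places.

0.68

Required SEM = 12.2 / 1.96 ≈ 6.22449
r = 1 − (6.22449/11)² ≈ 1 − 0.32020 ≈ 0.67980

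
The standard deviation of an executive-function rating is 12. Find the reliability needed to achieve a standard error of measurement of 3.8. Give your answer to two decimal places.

0.90

r = 1 − (3.8000/12)² ≃ 1 − 0.1003 ≃ 0.8997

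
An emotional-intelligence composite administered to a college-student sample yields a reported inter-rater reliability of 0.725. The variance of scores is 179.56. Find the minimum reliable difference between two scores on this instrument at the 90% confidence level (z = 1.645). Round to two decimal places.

σ = 179.56^(1/2) = 13.4000
SEM = 13.4000*√(1 − 0.7250) ≈ 7.0270
Standard error of the difference = 7.0270·√2 ≈ 9.9377
Smallest detectable difference = 1.645*9.9377 ≈ 16.3475

16.35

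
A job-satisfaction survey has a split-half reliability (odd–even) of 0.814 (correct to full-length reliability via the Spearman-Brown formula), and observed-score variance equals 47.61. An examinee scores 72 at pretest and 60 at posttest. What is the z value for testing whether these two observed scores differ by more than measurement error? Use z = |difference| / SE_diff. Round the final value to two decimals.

3.84

SD = √47.61 = 6.90000
r_full = 2·0.814 / (1 + 0.814) ≈ 0.89746
SEM = 6.90000 · √(1 − 0.89746) = 6.90000 · √0.10254 ≈ 6.90000 · 0.32021 ≈ 2.20946
Standard error of the difference = 2.20946·√2 ≈ 3.12465
z = |72 − 60| / 3.12465 = 12 / 3.12465 ≈ 3.84043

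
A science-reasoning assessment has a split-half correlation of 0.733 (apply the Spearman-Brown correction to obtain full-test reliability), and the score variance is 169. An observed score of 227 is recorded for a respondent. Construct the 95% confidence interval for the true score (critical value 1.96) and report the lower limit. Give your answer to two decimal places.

217.00

σ = 169^(1/2) = 13.0000
r_full = 2·0.733 / (1 + 0.733) ≈ 0.8459
SEM = 13.0000×√(1 − 0.8459) ≈ 5.1027
1.96 × SEM ≈ 10.0013
Lower bound: 227 − 10.0013 = 216.9987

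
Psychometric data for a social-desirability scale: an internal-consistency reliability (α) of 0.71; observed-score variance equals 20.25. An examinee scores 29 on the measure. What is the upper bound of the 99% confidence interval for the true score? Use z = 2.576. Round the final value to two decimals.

SD = √20.25 ≈ 4.5000
The standard error of measurement is 4.5000*√(1 − 0.7100) ≈ 4.5000*0.5385 ≈ 2.4233.
Half-width = 2.576*2.4233 ≈ 6.2425
Upper limit = 29 + 6.2425 ≈ 35.2425

35.24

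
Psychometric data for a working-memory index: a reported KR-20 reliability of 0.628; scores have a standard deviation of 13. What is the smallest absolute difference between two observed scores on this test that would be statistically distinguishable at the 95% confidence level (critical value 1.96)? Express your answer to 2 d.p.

21.98

SEM = 13.000 × √(1 − 0.628) = 13.000 × √0.372 ≈ 13.000 × 0.610 ≈ 7.929
SE_diff = SEM × √2 ≈ 7.929 × 1.414 ≈ 11.213
Minimum reliable difference = 1.96 × SE_diff ≈ 1.96 × 11.213 ≈ 21.978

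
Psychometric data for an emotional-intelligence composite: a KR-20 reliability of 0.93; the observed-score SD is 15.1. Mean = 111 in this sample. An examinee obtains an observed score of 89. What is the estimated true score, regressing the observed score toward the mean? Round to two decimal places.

90.54

Estimated true score = 0.930*89 + (1 − 0.930)*111 ≈ 90.540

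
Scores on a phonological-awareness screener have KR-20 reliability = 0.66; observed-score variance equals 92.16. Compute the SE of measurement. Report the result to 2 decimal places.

SD = √92.16 = 9.600
SEM = 9.600 × √(1 − 0.660) = 9.600 × √0.340 ≃ 9.600 × 0.583 ≃ 5.598

5.60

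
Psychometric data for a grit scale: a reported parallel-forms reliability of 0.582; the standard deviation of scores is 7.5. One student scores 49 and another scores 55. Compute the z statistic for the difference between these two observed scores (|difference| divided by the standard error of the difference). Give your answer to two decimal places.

The standard error of measurement is 7.50000×√(1 − 0.58200) ≃ 7.50000×0.64653 ≃ 4.84897.
Standard error of the difference = 4.84897·√2 ≃ 6.85748
z = 6 / 6.85748 ≃ 0.87496

0.87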